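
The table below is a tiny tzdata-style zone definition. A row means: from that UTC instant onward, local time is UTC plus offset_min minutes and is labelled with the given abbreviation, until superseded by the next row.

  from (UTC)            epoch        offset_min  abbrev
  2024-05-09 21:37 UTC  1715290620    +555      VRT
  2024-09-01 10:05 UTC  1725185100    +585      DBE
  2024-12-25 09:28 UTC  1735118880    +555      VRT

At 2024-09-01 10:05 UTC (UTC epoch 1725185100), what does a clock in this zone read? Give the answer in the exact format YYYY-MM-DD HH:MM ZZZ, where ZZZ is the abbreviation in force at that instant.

Query: 2024-09-01 10:05 UTC
Rule 2/3 (DBE, +09:45): 2024-09-01 10:05 UTC ≤ query < 2024-12-25 09:28 UTC
10·60 + 5 + 585 = 1190 min
1190 = 0·1440 + 1190; 1190 = 19·60 + 50 → 19:50, same day
→ 2024-09-01 19:50 DBE

2024-09-01 19:50 DBE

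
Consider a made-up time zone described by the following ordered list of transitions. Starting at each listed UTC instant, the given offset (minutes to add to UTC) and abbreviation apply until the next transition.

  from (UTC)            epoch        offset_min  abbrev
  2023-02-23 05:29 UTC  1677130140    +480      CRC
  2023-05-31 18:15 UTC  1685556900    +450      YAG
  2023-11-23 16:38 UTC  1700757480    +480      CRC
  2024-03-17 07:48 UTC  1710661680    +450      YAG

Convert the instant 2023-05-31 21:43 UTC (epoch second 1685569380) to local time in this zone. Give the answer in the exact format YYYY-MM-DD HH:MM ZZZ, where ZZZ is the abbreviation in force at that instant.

Query: 2023-05-31 21:43 UTC
Rule 2/4 (YAG, +07:30): 2023-05-31 18:15 UTC ≤ query < 2023-11-23 16:38 UTC
21·60 + 43 + 450 = 1753 min
1753 = 1·1440 + 313; 313 = 5·60 + 13 → 05:13, 2023-05-31 + 1 day = 2023-06-01
→ 2023-06-01 05:13 YAG

2023-06-01 05:13 YAG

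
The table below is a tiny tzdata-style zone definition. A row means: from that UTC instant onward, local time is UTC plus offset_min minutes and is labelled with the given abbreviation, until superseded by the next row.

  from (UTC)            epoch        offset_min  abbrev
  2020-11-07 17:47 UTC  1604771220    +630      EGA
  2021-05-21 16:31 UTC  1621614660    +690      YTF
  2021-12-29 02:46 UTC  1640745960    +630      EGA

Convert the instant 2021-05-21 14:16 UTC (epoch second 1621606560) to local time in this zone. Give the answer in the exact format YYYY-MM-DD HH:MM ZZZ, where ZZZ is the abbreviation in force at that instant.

Query: 2021-05-21 14:16 UTC
Rule 1/3 (EGA, +10:30): 2020-11-07 17:47 UTC ≤ query < 2021-05-21 16:31 UTC
14·60 + 16 + 630 = 1486 min
1486 = 1·1440 + 46; 46 = 0·60 + 46 → 00:46, 2021-05-21 + 1 day = 2021-05-22
→ 2021-05-22 00:46 EGA

2021-05-22 00:46 EGA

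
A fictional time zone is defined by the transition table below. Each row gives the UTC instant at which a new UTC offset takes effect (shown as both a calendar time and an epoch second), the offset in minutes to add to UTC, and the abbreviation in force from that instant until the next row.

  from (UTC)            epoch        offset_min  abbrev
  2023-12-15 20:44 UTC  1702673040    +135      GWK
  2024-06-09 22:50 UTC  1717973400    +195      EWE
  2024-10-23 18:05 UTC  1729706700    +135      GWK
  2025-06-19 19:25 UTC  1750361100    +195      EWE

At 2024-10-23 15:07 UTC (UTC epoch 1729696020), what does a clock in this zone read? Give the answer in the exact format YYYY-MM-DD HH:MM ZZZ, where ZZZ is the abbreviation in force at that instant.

2024-10-23 18:22 EWE

Query: 2024-10-23 15:07 UTC
Rule 2/4 (EWE, +03:15): 2024-06-09 22:50 UTC ≤ query < 2024-10-23 18:05 UTC
15·60 + 7 + 195 = 1102 min
1102 = 0·1440 + 1102; 1102 = 18·60 + 22 → 18:22, same day
→ 2024-10-23 18:22 EWE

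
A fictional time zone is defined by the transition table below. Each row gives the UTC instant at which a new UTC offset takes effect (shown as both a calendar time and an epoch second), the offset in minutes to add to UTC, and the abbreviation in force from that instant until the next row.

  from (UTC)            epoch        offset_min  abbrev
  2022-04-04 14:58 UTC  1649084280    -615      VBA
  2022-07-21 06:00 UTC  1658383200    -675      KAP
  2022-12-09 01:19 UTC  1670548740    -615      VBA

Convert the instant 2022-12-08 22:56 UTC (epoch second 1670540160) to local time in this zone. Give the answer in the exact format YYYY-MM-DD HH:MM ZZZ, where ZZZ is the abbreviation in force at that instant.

Query: 2022-12-08 22:56 UTC
Rule 2/3 (KAP, -11:15): 2022-07-21 06:00 UTC ≤ query < 2022-12-09 01:19 UTC
22·60 + 56 - 675 = 701 min
701 = 0·1440 + 701; 701 = 11·60 + 41 → 11:41, same day
→ 2022-12-08 11:41 KAP

2022-12-08 11:41 KAP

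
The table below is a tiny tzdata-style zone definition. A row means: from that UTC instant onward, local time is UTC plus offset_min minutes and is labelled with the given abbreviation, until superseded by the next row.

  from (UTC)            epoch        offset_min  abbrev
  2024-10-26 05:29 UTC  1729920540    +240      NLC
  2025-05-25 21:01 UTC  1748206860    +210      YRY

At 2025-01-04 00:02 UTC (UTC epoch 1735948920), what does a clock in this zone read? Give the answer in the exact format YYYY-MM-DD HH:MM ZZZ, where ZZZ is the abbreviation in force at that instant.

2025-01-04 04:02 NLC

Query: 2025-01-04 00:02 UTC
Rule 1/2 (NLC, +04:00): 2024-10-26 05:29 UTC ≤ query < 2025-05-25 21:01 UTC
0·60 + 2 + 240 = 242 min
242 = 0·1440 + 242; 242 = 4·60 + 2 → 04:02, same day
→ 2025-01-04 04:02 NLC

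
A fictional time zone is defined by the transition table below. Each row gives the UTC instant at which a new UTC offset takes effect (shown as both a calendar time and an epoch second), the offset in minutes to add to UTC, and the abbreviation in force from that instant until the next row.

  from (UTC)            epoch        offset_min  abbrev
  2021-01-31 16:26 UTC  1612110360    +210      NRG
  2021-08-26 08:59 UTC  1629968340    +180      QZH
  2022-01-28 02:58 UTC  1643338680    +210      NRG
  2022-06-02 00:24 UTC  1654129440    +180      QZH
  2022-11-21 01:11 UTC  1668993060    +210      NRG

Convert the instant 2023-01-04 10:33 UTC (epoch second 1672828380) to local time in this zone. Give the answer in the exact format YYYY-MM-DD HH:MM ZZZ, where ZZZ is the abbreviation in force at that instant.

Query: 2023-01-04 10:33 UTC
Rule 5/5 (NRG, +03:30): 2022-11-21 01:11 UTC ≤ query < +∞
10·60 + 33 + 210 = 843 min
843 = 0·1440 + 843; 843 = 14·60 + 3 → 14:03, same day
→ 2023-01-04 14:03 NRG

2023-01-04 14:03 NRG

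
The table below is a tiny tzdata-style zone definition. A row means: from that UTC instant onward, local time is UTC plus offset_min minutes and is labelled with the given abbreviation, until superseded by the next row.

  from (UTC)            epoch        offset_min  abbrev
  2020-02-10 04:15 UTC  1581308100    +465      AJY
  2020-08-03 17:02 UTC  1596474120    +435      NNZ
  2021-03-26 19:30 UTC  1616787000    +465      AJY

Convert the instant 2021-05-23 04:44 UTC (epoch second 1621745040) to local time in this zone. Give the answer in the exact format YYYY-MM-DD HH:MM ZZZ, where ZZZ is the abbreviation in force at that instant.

Query: 2021-05-23 04:44 UTC
Rule 3/3 (AJY, +07:45): 2021-03-26 19:30 UTC ≤ query < +∞
4·60 + 44 + 465 = 749 min
749 = 0·1440 + 749; 749 = 12·60 + 29 → 12:29, same day
→ 2021-05-23 12:29 AJY

2021-05-23 12:29 AJY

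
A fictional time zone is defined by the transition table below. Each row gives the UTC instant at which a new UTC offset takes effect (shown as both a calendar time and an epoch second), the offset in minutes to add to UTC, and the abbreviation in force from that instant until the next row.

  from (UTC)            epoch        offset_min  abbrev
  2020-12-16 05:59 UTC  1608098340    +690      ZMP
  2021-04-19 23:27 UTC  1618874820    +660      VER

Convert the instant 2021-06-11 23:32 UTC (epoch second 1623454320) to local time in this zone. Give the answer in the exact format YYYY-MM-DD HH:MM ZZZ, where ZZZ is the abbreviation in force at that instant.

Query: 2021-06-11 23:32 UTC
Rule 2/2 (VER, +11:00): 2021-04-19 23:27 UTC ≤ query < +∞
23·60 + 32 + 660 = 2072 min
2072 = 1·1440 + 632; 632 = 10·60 + 32 → 10:32, 2021-06-11 + 1 day = 2021-06-12
→ 2021-06-12 10:32 VER

2021-06-12 10:32 VER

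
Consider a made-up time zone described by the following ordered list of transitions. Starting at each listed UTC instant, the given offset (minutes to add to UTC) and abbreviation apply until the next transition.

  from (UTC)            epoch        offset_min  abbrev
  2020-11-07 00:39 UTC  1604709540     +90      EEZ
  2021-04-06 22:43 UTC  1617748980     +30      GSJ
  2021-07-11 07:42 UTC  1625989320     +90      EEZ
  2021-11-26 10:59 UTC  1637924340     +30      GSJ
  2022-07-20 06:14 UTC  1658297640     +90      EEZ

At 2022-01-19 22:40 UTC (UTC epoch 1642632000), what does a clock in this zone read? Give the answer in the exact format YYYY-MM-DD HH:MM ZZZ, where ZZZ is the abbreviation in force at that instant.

2022-01-19 23:10 GSJ

Query: 2022-01-19 22:40 UTC
Rule 4/5 (GSJ, +00:30): 2021-11-26 10:59 UTC ≤ query < 2022-07-20 06:14 UTC
22·60 + 40 + 30 = 1390 min
1390 = 0·1440 + 1390; 1390 = 23·60 + 10 → 23:10, same day
→ 2022-01-19 23:10 GSJ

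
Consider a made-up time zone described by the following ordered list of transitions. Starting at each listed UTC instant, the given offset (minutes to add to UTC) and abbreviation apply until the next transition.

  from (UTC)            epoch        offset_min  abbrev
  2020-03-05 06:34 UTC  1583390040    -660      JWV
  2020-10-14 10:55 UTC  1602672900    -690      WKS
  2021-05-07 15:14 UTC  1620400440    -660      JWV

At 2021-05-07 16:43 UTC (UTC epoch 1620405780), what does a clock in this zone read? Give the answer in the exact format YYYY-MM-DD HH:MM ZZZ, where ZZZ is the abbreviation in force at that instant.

2021-05-07 05:43 JWV

Query: 2021-05-07 16:43 UTC
Rule 3/3 (JWV, -11:00): 2021-05-07 15:14 UTC ≤ query < +∞
16·60 + 43 - 660 = 343 min
343 = 0·1440 + 343; 343 = 5·60 + 43 → 05:43, same day
→ 2021-05-07 05:43 JWV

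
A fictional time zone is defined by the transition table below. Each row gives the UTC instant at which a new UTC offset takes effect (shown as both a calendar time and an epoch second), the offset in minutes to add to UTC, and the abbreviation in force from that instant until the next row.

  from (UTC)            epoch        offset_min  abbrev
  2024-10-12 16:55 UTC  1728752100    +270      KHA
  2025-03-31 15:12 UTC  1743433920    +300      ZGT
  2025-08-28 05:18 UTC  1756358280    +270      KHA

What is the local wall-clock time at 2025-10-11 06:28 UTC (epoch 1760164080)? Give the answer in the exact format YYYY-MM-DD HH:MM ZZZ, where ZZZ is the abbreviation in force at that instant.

Query: 2025-10-11 06:28 UTC
Rule 3/3 (KHA, +04:30): 2025-08-28 05:18 UTC ≤ query < +∞
6·60 + 28 + 270 = 658 min
658 = 0·1440 + 658; 658 = 10·60 + 58 → 10:58, same day
→ 2025-10-11 10:58 KHA

2025-10-11 10:58 KHA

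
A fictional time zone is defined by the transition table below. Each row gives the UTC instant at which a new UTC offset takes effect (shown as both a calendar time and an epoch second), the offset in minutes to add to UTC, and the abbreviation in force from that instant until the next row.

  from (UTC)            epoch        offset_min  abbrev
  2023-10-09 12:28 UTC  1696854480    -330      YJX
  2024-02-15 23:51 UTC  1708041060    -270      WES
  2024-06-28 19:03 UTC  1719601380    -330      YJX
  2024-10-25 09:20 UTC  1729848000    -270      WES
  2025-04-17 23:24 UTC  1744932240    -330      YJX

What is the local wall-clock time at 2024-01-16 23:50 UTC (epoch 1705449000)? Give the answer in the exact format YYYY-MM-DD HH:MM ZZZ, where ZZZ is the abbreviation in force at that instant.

Query: 2024-01-16 23:50 UTC
Rule 1/5 (YJX, -05:30): 2023-10-09 12:28 UTC ≤ query < 2024-02-15 23:51 UTC
23·60 + 50 - 330 = 1100 min
1100 = 0·1440 + 1100; 1100 = 18·60 + 20 → 18:20, same day
→ 2024-01-16 18:20 YJX

2024-01-16 18:20 YJX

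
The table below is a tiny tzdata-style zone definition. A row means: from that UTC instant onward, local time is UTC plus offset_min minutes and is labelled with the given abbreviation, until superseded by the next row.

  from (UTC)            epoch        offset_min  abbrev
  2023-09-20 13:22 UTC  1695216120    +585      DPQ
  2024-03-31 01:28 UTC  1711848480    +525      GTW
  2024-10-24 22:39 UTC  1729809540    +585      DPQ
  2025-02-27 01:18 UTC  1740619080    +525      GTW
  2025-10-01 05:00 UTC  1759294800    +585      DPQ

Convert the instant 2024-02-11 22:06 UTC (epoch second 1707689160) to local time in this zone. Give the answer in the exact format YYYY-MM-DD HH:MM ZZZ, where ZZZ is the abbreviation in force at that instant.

2024-02-12 07:51 DPQ

Query: 2024-02-11 22:06 UTC
Rule 1/5 (DPQ, +09:45): 2023-09-20 13:22 UTC ≤ query < 2024-03-31 01:28 UTC
22·60 + 6 + 585 = 1911 min
1911 = 1·1440 + 471; 471 = 7·60 + 51 → 07:51, 2024-02-11 + 1 day = 2024-02-12
→ 2024-02-12 07:51 DPQ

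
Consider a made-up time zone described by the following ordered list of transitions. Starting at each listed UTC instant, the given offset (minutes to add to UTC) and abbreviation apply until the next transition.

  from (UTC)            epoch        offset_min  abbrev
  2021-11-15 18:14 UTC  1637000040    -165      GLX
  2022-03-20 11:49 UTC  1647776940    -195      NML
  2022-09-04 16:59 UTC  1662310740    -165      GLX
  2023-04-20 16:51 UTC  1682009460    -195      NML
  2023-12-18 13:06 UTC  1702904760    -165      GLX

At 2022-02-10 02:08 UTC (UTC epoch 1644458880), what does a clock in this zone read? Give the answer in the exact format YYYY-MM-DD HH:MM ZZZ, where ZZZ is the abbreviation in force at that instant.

2022-02-09 23:23 GLX

Query: 2022-02-10 02:08 UTC
Rule 1/5 (GLX, -02:45): 2021-11-15 18:14 UTC ≤ query < 2022-03-20 11:49 UTC
2·60 + 8 - 165 = -37 min
-37 = -1·1440 + 1403; 1403 = 23·60 + 23 → 23:23, 2022-02-10 - 1 day = 2022-02-09
→ 2022-02-09 23:23 GLX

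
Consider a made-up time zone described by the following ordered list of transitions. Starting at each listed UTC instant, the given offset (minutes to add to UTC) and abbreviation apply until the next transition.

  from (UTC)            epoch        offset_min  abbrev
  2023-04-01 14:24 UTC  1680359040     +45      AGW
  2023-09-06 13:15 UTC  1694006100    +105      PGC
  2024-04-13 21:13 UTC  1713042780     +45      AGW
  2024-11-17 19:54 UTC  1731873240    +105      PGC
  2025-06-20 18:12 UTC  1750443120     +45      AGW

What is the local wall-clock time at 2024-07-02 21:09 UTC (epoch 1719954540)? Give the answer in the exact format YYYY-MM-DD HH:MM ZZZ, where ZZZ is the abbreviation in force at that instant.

2024-07-02 21:54 AGW

Query: 2024-07-02 21:09 UTC
Rule 3/5 (AGW, +00:45): 2024-04-13 21:13 UTC ≤ query < 2024-11-17 19:54 UTC
21·60 + 9 + 45 = 1314 min
1314 = 0·1440 + 1314; 1314 = 21·60 + 54 → 21:54, same day
→ 2024-07-02 21:54 AGW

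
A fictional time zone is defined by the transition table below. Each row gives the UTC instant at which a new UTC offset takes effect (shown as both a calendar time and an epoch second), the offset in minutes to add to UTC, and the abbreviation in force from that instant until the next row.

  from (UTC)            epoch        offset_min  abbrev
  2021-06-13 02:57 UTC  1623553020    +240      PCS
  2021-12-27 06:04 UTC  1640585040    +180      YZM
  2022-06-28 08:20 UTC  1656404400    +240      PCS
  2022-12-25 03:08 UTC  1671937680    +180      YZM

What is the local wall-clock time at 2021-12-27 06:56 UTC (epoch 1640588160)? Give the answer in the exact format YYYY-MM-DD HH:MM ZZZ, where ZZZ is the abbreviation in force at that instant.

2021-12-27 09:56 YZM

Query: 2021-12-27 06:56 UTC
Rule 2/4 (YZM, +03:00): 2021-12-27 06:04 UTC ≤ query < 2022-06-28 08:20 UTC
6·60 + 56 + 180 = 596 min
596 = 0·1440 + 596; 596 = 9·60 + 56 → 09:56, same day
→ 2021-12-27 09:56 YZM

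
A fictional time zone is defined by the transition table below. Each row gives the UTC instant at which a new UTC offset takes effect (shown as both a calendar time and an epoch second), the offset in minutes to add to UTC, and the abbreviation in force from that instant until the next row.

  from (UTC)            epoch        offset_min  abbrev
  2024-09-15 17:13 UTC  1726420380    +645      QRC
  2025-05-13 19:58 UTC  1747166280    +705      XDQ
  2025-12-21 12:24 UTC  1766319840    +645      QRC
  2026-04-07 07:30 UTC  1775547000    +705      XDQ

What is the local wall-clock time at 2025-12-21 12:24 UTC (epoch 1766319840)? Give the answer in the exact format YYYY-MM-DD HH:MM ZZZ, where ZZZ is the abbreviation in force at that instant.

Query: 2025-12-21 12:24 UTC
Rule 3/4 (QRC, +10:45): 2025-12-21 12:24 UTC ≤ query < 2026-04-07 07:30 UTC
12·60 + 24 + 645 = 1389 min
1389 = 0·1440 + 1389; 1389 = 23·60 + 9 → 23:09, same day
→ 2025-12-21 23:09 QRC

2025-12-21 23:09 QRC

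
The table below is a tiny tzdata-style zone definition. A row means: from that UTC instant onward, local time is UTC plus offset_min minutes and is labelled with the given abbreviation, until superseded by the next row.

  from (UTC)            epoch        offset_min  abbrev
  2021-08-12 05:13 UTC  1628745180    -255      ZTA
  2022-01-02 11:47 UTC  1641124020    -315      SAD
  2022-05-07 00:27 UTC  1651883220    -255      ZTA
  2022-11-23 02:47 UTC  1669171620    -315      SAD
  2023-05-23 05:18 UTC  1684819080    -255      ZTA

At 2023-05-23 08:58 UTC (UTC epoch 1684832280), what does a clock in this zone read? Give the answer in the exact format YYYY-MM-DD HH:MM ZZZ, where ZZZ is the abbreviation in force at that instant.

2023-05-23 04:43 ZTA

Query: 2023-05-23 08:58 UTC
Rule 5/5 (ZTA, -04:15): 2023-05-23 05:18 UTC ≤ query < +∞
8·60 + 58 - 255 = 283 min
283 = 0·1440 + 283; 283 = 4·60 + 43 → 04:43, same day
→ 2023-05-23 04:43 ZTA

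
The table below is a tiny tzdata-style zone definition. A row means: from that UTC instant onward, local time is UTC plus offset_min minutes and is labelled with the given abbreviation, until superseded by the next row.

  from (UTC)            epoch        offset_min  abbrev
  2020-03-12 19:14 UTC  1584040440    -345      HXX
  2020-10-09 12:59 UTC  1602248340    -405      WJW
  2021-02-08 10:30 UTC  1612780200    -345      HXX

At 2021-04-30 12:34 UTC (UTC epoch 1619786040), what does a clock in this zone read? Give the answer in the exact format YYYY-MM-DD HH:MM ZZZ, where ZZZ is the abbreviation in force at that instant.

Query: 2021-04-30 12:34 UTC
Rule 3/3 (HXX, -05:45): 2021-02-08 10:30 UTC ≤ query < +∞
12·60 + 34 - 345 = 409 min
409 = 0·1440 + 409; 409 = 6·60 + 49 → 06:49, same day
→ 2021-04-30 06:49 HXX

2021-04-30 06:49 HXX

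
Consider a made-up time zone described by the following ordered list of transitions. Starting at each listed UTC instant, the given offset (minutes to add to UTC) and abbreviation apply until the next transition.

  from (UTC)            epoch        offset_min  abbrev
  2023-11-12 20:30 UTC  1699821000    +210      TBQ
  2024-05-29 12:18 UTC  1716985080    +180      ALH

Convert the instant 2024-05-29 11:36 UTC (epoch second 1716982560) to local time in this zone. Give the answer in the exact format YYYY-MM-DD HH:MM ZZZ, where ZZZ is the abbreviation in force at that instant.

Query: 2024-05-29 11:36 UTC
Rule 1/2 (TBQ, +03:30): 2023-11-12 20:30 UTC ≤ query < 2024-05-29 12:18 UTC
11·60 + 36 + 210 = 906 min
906 = 0·1440 + 906; 906 = 15·60 + 6 → 15:06, same day
→ 2024-05-29 15:06 TBQ

2024-05-29 15:06 TBQ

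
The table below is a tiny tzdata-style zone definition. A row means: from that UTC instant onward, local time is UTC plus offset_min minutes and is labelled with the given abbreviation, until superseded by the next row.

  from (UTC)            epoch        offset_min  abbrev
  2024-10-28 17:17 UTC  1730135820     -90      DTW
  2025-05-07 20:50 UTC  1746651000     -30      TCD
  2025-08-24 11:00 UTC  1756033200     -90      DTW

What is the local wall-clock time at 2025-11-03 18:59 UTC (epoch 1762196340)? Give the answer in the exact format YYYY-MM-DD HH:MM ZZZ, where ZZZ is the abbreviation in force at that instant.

2025-11-03 17:29 DTW

Query: 2025-11-03 18:59 UTC
Rule 3/3 (DTW, -01:30): 2025-08-24 11:00 UTC ≤ query < +∞
18·60 + 59 - 90 = 1049 min
1049 = 0·1440 + 1049; 1049 = 17·60 + 29 → 17:29, same day
→ 2025-11-03 17:29 DTW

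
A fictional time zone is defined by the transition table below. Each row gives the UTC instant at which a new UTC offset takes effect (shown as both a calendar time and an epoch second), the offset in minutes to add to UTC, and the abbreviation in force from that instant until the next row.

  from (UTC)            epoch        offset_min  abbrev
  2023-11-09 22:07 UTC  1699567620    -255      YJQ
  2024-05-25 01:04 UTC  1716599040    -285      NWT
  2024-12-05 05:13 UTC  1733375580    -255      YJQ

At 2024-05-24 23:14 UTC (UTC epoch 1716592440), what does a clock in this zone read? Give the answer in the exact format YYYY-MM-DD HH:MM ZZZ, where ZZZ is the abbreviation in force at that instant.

Query: 2024-05-24 23:14 UTC
Rule 1/3 (YJQ, -04:15): 2023-11-09 22:07 UTC ≤ query < 2024-05-25 01:04 UTC
23·60 + 14 - 255 = 1139 min
1139 = 0·1440 + 1139; 1139 = 18·60 + 59 → 18:59, same day
→ 2024-05-24 18:59 YJQ

2024-05-24 18:59 YJQ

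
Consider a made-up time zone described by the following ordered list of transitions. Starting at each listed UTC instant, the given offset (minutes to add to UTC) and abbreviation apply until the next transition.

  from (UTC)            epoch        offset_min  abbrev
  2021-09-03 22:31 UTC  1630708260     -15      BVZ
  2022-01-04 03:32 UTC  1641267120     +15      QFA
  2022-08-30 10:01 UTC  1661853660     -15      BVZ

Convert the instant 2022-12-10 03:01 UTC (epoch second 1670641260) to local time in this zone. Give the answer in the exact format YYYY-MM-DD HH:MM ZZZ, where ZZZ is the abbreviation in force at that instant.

Query: 2022-12-10 03:01 UTC
Rule 3/3 (BVZ, -00:15): 2022-08-30 10:01 UTC ≤ query < +∞
3·60 + 1 - 15 = 166 min
166 = 0·1440 + 166; 166 = 2·60 + 46 → 02:46, same day
→ 2022-12-10 02:46 BVZ

2022-12-10 02:46 BVZ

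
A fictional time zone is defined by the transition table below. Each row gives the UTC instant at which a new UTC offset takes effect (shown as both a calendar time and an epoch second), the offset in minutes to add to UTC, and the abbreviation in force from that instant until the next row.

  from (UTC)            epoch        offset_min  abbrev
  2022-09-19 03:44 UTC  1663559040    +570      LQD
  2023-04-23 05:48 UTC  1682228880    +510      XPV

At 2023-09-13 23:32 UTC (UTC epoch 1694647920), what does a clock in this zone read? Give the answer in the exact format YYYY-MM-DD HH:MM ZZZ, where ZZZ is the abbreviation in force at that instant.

2023-09-14 08:02 XPV

Query: 2023-09-13 23:32 UTC
Rule 2/2 (XPV, +08:30): 2023-04-23 05:48 UTC ≤ query < +∞
23·60 + 32 + 510 = 1922 min
1922 = 1·1440 + 482; 482 = 8·60 + 2 → 08:02, 2023-09-13 + 1 day = 2023-09-14
→ 2023-09-14 08:02 XPV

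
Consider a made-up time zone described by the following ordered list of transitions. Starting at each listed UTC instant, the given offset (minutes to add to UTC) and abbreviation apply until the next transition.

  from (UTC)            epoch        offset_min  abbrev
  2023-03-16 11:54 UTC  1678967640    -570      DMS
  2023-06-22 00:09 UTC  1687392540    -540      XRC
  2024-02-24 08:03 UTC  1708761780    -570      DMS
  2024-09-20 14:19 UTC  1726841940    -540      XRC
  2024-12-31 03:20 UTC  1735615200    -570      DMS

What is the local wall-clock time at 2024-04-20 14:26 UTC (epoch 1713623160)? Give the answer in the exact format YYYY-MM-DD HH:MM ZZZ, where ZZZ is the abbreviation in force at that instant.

Query: 2024-04-20 14:26 UTC
Rule 3/5 (DMS, -09:30): 2024-02-24 08:03 UTC ≤ query < 2024-09-20 14:19 UTC
14·60 + 26 - 570 = 296 min
296 = 0·1440 + 296; 296 = 4·60 + 56 → 04:56, same day
→ 2024-04-20 04:56 DMS

2024-04-20 04:56 DMS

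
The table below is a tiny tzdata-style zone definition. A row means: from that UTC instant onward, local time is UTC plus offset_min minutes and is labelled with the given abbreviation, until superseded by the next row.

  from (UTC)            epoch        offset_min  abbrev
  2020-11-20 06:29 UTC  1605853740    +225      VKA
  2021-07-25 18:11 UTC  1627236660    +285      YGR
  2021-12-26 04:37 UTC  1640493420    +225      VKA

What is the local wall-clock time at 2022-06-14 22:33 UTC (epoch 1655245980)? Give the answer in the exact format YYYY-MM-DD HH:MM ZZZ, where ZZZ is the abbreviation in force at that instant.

2022-06-15 02:18 VKA

Query: 2022-06-14 22:33 UTC
Rule 3/3 (VKA, +03:45): 2021-12-26 04:37 UTC ≤ query < +∞
22·60 + 33 + 225 = 1578 min
1578 = 1·1440 + 138; 138 = 2·60 + 18 → 02:18, 2022-06-14 + 1 day = 2022-06-15
→ 2022-06-15 02:18 VKA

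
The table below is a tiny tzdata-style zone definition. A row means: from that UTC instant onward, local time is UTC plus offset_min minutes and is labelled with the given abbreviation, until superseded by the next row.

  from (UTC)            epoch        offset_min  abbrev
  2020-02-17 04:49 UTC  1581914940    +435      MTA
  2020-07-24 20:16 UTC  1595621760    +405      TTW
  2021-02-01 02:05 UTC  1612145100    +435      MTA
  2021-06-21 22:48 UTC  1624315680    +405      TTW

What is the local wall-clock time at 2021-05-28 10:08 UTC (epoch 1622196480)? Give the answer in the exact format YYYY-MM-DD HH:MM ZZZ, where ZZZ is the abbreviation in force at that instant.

2021-05-28 17:23 MTA

Query: 2021-05-28 10:08 UTC
Rule 3/4 (MTA, +07:15): 2021-02-01 02:05 UTC ≤ query < 2021-06-21 22:48 UTC
10·60 + 8 + 435 = 1043 min
1043 = 0·1440 + 1043; 1043 = 17·60 + 23 → 17:23, same day
→ 2021-05-28 17:23 MTA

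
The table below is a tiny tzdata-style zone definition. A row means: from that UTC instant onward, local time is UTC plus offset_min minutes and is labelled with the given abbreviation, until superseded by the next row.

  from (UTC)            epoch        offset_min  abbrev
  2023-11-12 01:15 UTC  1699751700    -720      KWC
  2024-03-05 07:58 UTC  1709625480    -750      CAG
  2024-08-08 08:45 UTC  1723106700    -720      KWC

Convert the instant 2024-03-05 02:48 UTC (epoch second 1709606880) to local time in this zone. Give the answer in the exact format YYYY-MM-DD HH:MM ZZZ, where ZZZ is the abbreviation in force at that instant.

Query: 2024-03-05 02:48 UTC
Rule 1/3 (KWC, -12:00): 2023-11-12 01:15 UTC ≤ query < 2024-03-05 07:58 UTC
2·60 + 48 - 720 = -552 min
-552 = -1·1440 + 888; 888 = 14·60 + 48 → 14:48, 2024-03-05 - 1 day = 2024-03-04
→ 2024-03-04 14:48 KWC

2024-03-04 14:48 KWC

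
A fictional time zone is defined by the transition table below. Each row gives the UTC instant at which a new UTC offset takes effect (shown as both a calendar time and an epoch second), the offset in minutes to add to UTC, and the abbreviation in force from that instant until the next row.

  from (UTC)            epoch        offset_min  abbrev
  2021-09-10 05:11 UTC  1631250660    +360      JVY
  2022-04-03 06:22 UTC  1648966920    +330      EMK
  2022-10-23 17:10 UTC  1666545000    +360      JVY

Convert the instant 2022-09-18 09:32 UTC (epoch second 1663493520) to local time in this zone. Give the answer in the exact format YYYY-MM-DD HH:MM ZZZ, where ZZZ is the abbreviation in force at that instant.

2022-09-18 15:02 EMK

Query: 2022-09-18 09:32 UTC
Rule 2/3 (EMK, +05:30): 2022-04-03 06:22 UTC ≤ query < 2022-10-23 17:10 UTC
9·60 + 32 + 330 = 902 min
902 = 0·1440 + 902; 902 = 15·60 + 2 → 15:02, same day
→ 2022-09-18 15:02 EMK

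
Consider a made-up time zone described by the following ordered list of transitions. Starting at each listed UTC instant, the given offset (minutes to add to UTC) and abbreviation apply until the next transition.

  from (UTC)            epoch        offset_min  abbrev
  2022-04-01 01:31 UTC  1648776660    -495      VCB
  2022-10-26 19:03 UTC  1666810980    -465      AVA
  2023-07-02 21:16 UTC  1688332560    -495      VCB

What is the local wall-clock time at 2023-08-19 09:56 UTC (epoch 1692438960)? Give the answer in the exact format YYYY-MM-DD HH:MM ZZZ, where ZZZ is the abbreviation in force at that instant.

Query: 2023-08-19 09:56 UTC
Rule 3/3 (VCB, -08:15): 2023-07-02 21:16 UTC ≤ query < +∞
9·60 + 56 - 495 = 101 min
101 = 0·1440 + 101; 101 = 1·60 + 41 → 01:41, same day
→ 2023-08-19 01:41 VCB

2023-08-19 01:41 VCB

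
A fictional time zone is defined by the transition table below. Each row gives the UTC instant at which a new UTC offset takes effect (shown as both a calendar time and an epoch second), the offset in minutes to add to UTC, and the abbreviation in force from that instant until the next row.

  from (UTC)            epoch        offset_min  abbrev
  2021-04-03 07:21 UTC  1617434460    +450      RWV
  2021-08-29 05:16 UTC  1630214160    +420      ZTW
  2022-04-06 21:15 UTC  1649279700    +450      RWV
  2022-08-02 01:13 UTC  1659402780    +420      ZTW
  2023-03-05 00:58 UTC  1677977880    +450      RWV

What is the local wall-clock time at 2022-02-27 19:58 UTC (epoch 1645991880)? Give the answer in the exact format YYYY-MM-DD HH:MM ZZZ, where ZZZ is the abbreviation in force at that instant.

Query: 2022-02-27 19:58 UTC
Rule 2/5 (ZTW, +07:00): 2021-08-29 05:16 UTC ≤ query < 2022-04-06 21:15 UTC
19·60 + 58 + 420 = 1618 min
1618 = 1·1440 + 178; 178 = 2·60 + 58 → 02:58, 2022-02-27 + 1 day = 2022-02-28
→ 2022-02-28 02:58 ZTW

2022-02-28 02:58 ZTW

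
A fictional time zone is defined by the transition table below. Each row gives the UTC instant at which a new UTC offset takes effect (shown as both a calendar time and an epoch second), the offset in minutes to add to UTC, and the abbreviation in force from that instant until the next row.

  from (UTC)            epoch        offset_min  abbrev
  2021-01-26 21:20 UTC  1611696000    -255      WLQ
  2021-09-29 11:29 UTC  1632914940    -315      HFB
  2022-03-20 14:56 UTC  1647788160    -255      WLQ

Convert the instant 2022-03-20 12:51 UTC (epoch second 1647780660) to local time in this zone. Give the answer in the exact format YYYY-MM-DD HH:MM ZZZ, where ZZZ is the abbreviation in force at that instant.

2022-03-20 07:36 HFB

Query: 2022-03-20 12:51 UTC
Rule 2/3 (HFB, -05:15): 2021-09-29 11:29 UTC ≤ query < 2022-03-20 14:56 UTC
12·60 + 51 - 315 = 456 min
456 = 0·1440 + 456; 456 = 7·60 + 36 → 07:36, same day
→ 2022-03-20 07:36 HFB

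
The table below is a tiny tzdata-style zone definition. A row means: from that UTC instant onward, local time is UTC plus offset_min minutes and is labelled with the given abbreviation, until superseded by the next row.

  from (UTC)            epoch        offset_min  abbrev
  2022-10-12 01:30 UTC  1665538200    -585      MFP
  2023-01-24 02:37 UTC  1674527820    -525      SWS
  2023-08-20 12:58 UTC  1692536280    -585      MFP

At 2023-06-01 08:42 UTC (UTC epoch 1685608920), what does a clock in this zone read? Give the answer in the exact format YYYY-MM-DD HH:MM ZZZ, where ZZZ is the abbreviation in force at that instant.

2023-05-31 23:57 SWS

Query: 2023-06-01 08:42 UTC
Rule 2/3 (SWS, -08:45): 2023-01-24 02:37 UTC ≤ query < 2023-08-20 12:58 UTC
8·60 + 42 - 525 = -3 min
-3 = -1·1440 + 1437; 1437 = 23·60 + 57 → 23:57, 2023-06-01 - 1 day = 2023-05-31
→ 2023-05-31 23:57 SWS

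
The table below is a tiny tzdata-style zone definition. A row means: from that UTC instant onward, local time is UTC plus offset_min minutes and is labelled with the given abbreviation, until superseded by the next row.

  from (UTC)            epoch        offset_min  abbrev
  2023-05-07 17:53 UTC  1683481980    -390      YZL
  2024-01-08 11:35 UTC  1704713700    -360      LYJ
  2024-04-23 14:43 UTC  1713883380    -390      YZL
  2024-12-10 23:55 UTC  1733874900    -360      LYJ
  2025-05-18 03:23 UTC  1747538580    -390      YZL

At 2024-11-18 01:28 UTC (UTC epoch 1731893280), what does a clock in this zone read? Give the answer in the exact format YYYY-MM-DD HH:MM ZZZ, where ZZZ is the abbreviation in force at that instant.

2024-11-17 18:58 YZL

Query: 2024-11-18 01:28 UTC
Rule 3/5 (YZL, -06:30): 2024-04-23 14:43 UTC ≤ query < 2024-12-10 23:55 UTC
1·60 + 28 - 390 = -302 min
-302 = -1·1440 + 1138; 1138 = 18·60 + 58 → 18:58, 2024-11-18 - 1 day = 2024-11-17
→ 2024-11-17 18:58 YZL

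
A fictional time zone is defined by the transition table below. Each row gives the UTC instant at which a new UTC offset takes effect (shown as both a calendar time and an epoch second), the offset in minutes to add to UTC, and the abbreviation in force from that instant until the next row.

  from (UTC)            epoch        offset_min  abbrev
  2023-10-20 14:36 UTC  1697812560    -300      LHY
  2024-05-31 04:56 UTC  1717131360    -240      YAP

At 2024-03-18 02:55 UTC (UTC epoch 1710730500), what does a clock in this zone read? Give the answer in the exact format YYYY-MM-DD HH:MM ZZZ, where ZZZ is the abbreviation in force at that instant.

Query: 2024-03-18 02:55 UTC
Rule 1/2 (LHY, -05:00): 2023-10-20 14:36 UTC ≤ query < 2024-05-31 04:56 UTC
2·60 + 55 - 300 = -125 min
-125 = -1·1440 + 1315; 1315 = 21·60 + 55 → 21:55, 2024-03-18 - 1 day = 2024-03-17
→ 2024-03-17 21:55 LHY

2024-03-17 21:55 LHY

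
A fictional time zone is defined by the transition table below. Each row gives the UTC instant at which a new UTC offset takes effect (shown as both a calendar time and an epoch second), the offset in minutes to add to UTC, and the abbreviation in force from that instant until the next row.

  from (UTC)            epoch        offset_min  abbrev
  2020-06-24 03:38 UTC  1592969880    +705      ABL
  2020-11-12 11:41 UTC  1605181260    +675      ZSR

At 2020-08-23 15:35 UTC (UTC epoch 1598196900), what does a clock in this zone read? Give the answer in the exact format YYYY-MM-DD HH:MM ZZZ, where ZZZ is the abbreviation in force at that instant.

Query: 2020-08-23 15:35 UTC
Rule 1/2 (ABL, +11:45): 2020-06-24 03:38 UTC ≤ query < 2020-11-12 11:41 UTC
15·60 + 35 + 705 = 1640 min
1640 = 1·1440 + 200; 200 = 3·60 + 20 → 03:20, 2020-08-23 + 1 day = 2020-08-24
→ 2020-08-24 03:20 ABL

2020-08-24 03:20 ABL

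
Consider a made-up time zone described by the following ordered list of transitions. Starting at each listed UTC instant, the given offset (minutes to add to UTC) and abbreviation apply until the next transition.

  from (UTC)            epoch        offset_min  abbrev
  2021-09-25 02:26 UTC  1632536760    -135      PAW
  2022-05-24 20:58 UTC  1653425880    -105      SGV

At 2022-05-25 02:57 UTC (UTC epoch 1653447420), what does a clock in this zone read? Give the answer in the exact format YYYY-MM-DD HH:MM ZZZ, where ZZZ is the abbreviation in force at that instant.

Query: 2022-05-25 02:57 UTC
Rule 2/2 (SGV, -01:45): 2022-05-24 20:58 UTC ≤ query < +∞
2·60 + 57 - 105 = 72 min
72 = 0·1440 + 72; 72 = 1·60 + 12 → 01:12, same day
→ 2022-05-25 01:12 SGV

2022-05-25 01:12 SGV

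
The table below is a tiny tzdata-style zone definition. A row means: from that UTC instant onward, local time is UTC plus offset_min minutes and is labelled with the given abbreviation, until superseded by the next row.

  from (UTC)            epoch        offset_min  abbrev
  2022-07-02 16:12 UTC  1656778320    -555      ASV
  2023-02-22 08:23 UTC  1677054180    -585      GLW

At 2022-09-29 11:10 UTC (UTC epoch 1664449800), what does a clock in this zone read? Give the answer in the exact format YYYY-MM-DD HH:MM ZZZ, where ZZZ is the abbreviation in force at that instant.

2022-09-29 01:55 ASV

Query: 2022-09-29 11:10 UTC
Rule 1/2 (ASV, -09:15): 2022-07-02 16:12 UTC ≤ query < 2023-02-22 08:23 UTC
11·60 + 10 - 555 = 115 min
115 = 0·1440 + 115; 115 = 1·60 + 55 → 01:55, same day
→ 2022-09-29 01:55 ASV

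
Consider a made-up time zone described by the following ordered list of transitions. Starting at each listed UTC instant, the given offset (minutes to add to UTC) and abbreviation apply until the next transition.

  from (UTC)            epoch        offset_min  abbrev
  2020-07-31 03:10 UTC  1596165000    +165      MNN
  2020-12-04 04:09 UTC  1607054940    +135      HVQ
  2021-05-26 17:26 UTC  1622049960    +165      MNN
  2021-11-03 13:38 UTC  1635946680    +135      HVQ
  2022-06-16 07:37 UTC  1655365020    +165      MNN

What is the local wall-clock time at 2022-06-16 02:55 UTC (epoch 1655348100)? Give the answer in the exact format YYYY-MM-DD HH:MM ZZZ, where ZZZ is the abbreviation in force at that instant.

Query: 2022-06-16 02:55 UTC
Rule 4/5 (HVQ, +02:15): 2021-11-03 13:38 UTC ≤ query < 2022-06-16 07:37 UTC
2·60 + 55 + 135 = 310 min
310 = 0·1440 + 310; 310 = 5·60 + 10 → 05:10, same day
→ 2022-06-16 05:10 HVQ

2022-06-16 05:10 HVQ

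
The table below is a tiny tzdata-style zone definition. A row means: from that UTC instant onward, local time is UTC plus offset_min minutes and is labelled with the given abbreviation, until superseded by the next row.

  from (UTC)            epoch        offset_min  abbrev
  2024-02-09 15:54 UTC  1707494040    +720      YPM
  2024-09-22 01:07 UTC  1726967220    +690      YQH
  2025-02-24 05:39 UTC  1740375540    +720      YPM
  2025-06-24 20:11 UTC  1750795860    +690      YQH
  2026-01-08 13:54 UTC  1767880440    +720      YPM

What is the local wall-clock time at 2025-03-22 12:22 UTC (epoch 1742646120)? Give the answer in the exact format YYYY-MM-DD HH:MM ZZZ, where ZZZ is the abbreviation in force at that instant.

2025-03-23 00:22 YPM

Query: 2025-03-22 12:22 UTC
Rule 3/5 (YPM, +12:00): 2025-02-24 05:39 UTC ≤ query < 2025-06-24 20:11 UTC
12·60 + 22 + 720 = 1462 min
1462 = 1·1440 + 22; 22 = 0·60 + 22 → 00:22, 2025-03-22 + 1 day = 2025-03-23
→ 2025-03-23 00:22 YPM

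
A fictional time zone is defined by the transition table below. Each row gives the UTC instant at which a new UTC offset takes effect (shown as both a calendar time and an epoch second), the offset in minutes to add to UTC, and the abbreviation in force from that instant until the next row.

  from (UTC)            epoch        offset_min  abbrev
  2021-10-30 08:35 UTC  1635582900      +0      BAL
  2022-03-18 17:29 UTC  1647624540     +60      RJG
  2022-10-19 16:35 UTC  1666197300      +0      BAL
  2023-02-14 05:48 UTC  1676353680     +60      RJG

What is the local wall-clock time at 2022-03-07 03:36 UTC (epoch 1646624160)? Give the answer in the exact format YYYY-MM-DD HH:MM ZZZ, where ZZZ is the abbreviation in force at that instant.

Query: 2022-03-07 03:36 UTC
Rule 1/4 (BAL, +00:00): 2021-10-30 08:35 UTC ≤ query < 2022-03-18 17:29 UTC
3·60 + 36 + 0 = 216 min
216 = 0·1440 + 216; 216 = 3·60 + 36 → 03:36, same day
→ 2022-03-07 03:36 BAL

2022-03-07 03:36 BAL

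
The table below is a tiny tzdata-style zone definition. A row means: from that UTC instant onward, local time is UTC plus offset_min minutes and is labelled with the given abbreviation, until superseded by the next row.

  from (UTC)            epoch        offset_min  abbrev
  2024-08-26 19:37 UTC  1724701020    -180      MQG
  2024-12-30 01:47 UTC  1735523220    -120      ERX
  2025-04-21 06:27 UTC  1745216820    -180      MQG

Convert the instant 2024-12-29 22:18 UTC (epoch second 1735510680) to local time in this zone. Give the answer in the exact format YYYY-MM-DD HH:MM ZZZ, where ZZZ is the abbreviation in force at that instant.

Query: 2024-12-29 22:18 UTC
Rule 1/3 (MQG, -03:00): 2024-08-26 19:37 UTC ≤ query < 2024-12-30 01:47 UTC
22·60 + 18 - 180 = 1158 min
1158 = 0·1440 + 1158; 1158 = 19·60 + 18 → 19:18, same day
→ 2024-12-29 19:18 MQG

2024-12-29 19:18 MQG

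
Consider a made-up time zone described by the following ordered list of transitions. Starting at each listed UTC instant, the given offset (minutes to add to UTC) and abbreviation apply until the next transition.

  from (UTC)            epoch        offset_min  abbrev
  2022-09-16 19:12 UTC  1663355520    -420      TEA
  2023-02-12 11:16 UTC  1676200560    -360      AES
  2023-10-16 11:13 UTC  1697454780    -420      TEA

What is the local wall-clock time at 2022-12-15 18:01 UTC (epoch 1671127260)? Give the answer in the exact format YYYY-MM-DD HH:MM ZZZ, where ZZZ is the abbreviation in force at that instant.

Query: 2022-12-15 18:01 UTC
Rule 1/3 (TEA, -07:00): 2022-09-16 19:12 UTC ≤ query < 2023-02-12 11:16 UTC
18·60 + 1 - 420 = 661 min
661 = 0·1440 + 661; 661 = 11·60 + 1 → 11:01, same day
→ 2022-12-15 11:01 TEA

2022-12-15 11:01 TEA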